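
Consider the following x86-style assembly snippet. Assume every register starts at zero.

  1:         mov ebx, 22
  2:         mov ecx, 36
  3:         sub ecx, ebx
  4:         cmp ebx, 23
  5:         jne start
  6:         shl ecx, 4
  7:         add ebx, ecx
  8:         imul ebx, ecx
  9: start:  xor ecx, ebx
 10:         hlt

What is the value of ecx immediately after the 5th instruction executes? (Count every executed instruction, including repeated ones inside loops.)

after mov ebx, 22: ebx=22
after mov ecx, 36: ecx=36
after sub ecx, ebx: ecx=36-22=14
cmp ebx, 23  (cmp 22,23)
jne start: taken
After step 5: ecx = 14.

14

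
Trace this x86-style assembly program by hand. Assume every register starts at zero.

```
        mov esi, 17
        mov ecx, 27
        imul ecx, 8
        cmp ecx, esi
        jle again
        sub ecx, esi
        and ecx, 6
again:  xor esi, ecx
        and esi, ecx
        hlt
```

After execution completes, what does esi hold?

6

after mov esi, 17: esi=17
after mov ecx, 27: ecx=27
after imul ecx, 8: ecx=27*8=216
cmp ecx, esi  (cmp 216,17)
jle again: not taken
after sub ecx, esi: ecx=216-17=199
after and ecx, 6: ecx=199&6=6
after xor esi, ecx: esi=17^6=23
after and esi, ecx: esi=23&6=6
halt.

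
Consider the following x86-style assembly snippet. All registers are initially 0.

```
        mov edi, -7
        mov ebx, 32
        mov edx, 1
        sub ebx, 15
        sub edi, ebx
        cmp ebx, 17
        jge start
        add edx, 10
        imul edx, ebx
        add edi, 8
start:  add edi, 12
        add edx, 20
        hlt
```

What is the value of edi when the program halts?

-12

after mov edi, -7: edi=-7
after mov ebx, 32: ebx=32
after mov edx, 1: edx=1
after sub ebx, 15: ebx=32-15=17
after sub edi, ebx: edi=(-7)-17=-24
cmp ebx, 17  (cmp 17,17)
jge start: taken
after add edi, 12: edi=(-24)+12=-12
after add edx, 20: edx=1+20=21
halt.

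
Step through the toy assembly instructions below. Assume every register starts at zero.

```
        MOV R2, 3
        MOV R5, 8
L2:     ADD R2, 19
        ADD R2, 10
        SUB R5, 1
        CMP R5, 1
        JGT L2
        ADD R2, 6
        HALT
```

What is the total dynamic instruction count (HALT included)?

R2=3
R5=8
R2=3+19=22
R2=22+10=32
R5=8-1=7
CMP R5, 1  (cmp 7,1)
JGT L2: taken
R2=32+19=51
R2=51+10=61
R5=7-1=6
CMP R5, 1  (cmp 6,1)
JGT L2: taken
R2=61+19=80
R2=80+10=90
R5=6-1=5
CMP R5, 1  (cmp 5,1)
JGT L2: taken
R2=90+19=109
R2=109+10=119
R5=5-1=4
CMP R5, 1  (cmp 4,1)
JGT L2: taken
R2=119+19=138
R2=138+10=148
R5=4-1=3
CMP R5, 1  (cmp 3,1)
JGT L2: taken
R2=148+19=167
R2=167+10=177
R5=3-1=2
CMP R5, 1  (cmp 2,1)
JGT L2: taken
R2=177+19=196
R2=196+10=206
R5=2-1=1
CMP R5, 1  (cmp 1,1)
JGT L2: not taken
R2=206+6=212
halt.
Total executed instructions: 39.

39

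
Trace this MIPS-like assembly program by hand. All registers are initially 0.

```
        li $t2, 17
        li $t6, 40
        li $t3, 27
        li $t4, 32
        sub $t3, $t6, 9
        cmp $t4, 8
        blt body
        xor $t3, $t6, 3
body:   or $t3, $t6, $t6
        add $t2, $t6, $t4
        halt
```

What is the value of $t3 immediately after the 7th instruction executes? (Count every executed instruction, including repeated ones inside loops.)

31

after li $t2, 17: $t2=17
after li $t6, 40: $t6=40
after li $t3, 27: $t3=27
after li $t4, 32: $t4=32
after sub $t3, $t6, 9: $t3=40-9=31
cmp $t4, 8  (cmp 32,8)
blt body: not taken
After step 7: $t3 = 31.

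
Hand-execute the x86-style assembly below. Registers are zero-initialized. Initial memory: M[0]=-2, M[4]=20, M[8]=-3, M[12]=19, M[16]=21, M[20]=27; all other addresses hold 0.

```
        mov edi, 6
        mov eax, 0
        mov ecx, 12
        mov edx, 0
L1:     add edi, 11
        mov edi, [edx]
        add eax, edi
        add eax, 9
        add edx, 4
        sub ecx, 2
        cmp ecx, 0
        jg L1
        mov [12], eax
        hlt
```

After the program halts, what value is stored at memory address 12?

edi=6
eax=0
ecx=12
edx=0
edi=6+11=17
edi=M[0]=-2
eax=0+(-2)=-2
eax=(-2)+9=7
edx=0+4=4
ecx=12-2=10
cmp ecx, 0  (cmp 10,0)
jg L1: taken
edi=(-2)+11=9
edi=M[4]=20
eax=7+20=27
eax=27+9=36
edx=4+4=8
ecx=10-2=8
cmp ecx, 0  (cmp 8,0)
jg L1: taken
edi=20+11=31
edi=M[8]=-3
eax=36+(-3)=33
eax=33+9=42
edx=8+4=12
ecx=8-2=6
cmp ecx, 0  (cmp 6,0)
jg L1: taken
edi=(-3)+11=8
edi=M[12]=19
eax=42+19=61
eax=61+9=70
edx=12+4=16
ecx=6-2=4
cmp ecx, 0  (cmp 4,0)
jg L1: taken
edi=19+11=30
edi=M[16]=21
eax=70+21=91
eax=91+9=100
edx=16+4=20
ecx=4-2=2
cmp ecx, 0  (cmp 2,0)
jg L1: taken
edi=21+11=32
edi=M[20]=27
eax=100+27=127
eax=127+9=136
edx=20+4=24
ecx=2-2=0
cmp ecx, 0  (cmp 0,0)
jg L1: not taken
mov [12], eax → M[12]=136
halt.

136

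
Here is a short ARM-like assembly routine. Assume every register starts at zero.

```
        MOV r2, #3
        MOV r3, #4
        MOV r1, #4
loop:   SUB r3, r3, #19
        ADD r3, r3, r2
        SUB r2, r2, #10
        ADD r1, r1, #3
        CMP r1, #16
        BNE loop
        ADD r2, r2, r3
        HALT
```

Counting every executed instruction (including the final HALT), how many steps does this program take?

MOV r2, #3 → r2=3
MOV r3, #4 → r3=4
MOV r1, #4 → r1=4
SUB r3, r3, #19 → r3=4-19=-15
ADD r3, r3, r2 → r3=(-15)+3=-12
SUB r2, r2, #10 → r2=3-10=-7
ADD r1, r1, #3 → r1=4+3=7
CMP r1, #16  (cmp 7,16)
BNE loop: taken
SUB r3, r3, #19 → r3=(-12)-19=-31
ADD r3, r3, r2 → r3=(-31)+(-7)=-38
SUB r2, r2, #10 → r2=(-7)-10=-17
ADD r1, r1, #3 → r1=7+3=10
CMP r1, #16  (cmp 10,16)
BNE loop: taken
SUB r3, r3, #19 → r3=(-38)-19=-57
ADD r3, r3, r2 → r3=(-57)+(-17)=-74
SUB r2, r2, #10 → r2=(-17)-10=-27
ADD r1, r1, #3 → r1=10+3=13
CMP r1, #16  (cmp 13,16)
BNE loop: taken
SUB r3, r3, #19 → r3=(-74)-19=-93
ADD r3, r3, r2 → r3=(-93)+(-27)=-120
SUB r2, r2, #10 → r2=(-27)-10=-37
ADD r1, r1, #3 → r1=13+3=16
CMP r1, #16  (cmp 16,16)
BNE loop: not taken
ADD r2, r2, r3 → r2=(-37)+(-120)=-157
halt.
Total executed instructions: 29.

29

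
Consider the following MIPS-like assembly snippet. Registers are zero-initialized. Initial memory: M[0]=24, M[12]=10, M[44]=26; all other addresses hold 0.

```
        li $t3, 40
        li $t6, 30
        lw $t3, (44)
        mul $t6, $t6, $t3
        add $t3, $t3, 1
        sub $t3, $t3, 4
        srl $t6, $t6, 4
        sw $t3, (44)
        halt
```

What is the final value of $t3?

23

li $t3, 40 → $t3=40
li $t6, 30 → $t6=30
lw $t3, (44) → $t3=M[44]=26
mul $t6, $t6, $t3 → $t6=30*26=780
add $t3, $t3, 1 → $t3=26+1=27
sub $t3, $t3, 4 → $t3=27-4=23
srl $t6, $t6, 4 → $t6=780>>4=48
sw $t3, (44) → M[44]=23
halt.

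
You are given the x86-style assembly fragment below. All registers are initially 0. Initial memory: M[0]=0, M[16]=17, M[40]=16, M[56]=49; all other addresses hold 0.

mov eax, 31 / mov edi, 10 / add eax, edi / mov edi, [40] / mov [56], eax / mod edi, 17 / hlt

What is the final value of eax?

eax=31
edi=10
eax=31+10=41
edi=M[40]=16
mov [56], eax → M[56]=41
edi=16%17=16
halt.

41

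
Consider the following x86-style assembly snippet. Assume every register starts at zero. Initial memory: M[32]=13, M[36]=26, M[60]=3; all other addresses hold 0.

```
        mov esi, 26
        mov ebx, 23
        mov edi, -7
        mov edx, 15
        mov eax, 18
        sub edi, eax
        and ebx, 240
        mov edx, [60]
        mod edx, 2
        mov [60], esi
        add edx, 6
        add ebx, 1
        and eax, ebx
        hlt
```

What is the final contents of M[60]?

26

after mov esi, 26: esi=26
after mov ebx, 23: ebx=23
after mov edi, -7: edi=-7
after mov edx, 15: edx=15
after mov eax, 18: eax=18
after sub edi, eax: edi=(-7)-18=-25
after and ebx, 240: ebx=23&240=16
after mov edx, [60]: edx=M[60]=3
after mod edx, 2: edx=3%2=1
mov [60], esi → M[60]=26
after add edx, 6: edx=1+6=7
after add ebx, 1: ebx=16+1=17
after and eax, ebx: eax=18&17=16
halt.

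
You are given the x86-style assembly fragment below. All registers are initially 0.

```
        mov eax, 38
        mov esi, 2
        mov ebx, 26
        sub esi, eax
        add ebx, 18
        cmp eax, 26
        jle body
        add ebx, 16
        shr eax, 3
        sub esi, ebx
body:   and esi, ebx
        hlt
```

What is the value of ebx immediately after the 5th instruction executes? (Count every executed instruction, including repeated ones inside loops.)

mov eax, 38 → eax=38
mov esi, 2 → esi=2
mov ebx, 26 → ebx=26
sub esi, eax → esi=2-38=-36
add ebx, 18 → ebx=26+18=44
After step 5: ebx = 44.

44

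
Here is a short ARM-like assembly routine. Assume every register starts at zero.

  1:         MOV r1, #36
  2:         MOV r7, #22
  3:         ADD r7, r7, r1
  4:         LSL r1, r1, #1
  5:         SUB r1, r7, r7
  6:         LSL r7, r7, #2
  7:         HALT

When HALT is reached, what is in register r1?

0

MOV r1, #36 → r1=36
MOV r7, #22 → r7=22
ADD r7, r7, r1 → r7=22+36=58
LSL r1, r1, #1 → r1=36<<1=72
SUB r1, r7, r7 → r1=58-58=0
LSL r7, r7, #2 → r7=58<<2=232
halt.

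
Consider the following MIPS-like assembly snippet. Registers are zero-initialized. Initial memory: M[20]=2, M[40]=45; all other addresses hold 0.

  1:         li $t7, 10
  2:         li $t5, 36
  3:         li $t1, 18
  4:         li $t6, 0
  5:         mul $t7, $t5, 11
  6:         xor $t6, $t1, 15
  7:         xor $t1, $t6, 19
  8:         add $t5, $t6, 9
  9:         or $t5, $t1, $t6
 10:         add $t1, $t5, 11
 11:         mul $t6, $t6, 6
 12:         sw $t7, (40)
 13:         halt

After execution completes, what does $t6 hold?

174

li $t7, 10 → $t7=10
li $t5, 36 → $t5=36
li $t1, 18 → $t1=18
li $t6, 0 → $t6=0
mul $t7, $t5, 11 → $t7=36*11=396
xor $t6, $t1, 15 → $t6=18^15=29
xor $t1, $t6, 19 → $t1=29^19=14
add $t5, $t6, 9 → $t5=29+9=38
or $t5, $t1, $t6 → $t5=14|29=31
add $t1, $t5, 11 → $t1=31+11=42
mul $t6, $t6, 6 → $t6=29*6=174
sw $t7, (40) → M[40]=396
halt.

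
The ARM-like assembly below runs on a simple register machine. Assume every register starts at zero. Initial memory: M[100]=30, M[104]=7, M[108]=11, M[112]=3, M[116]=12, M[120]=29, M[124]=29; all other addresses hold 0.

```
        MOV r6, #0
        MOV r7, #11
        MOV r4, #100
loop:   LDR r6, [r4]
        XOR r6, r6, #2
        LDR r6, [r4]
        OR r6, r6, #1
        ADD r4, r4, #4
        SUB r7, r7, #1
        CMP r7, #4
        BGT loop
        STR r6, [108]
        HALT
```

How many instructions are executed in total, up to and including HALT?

after MOV r6, #0: r6=0
after MOV r7, #11: r7=11
after MOV r4, #100: r4=100
after LDR r6, [r4]: r6=M[100]=30
after XOR r6, r6, #2: r6=30^2=28
after LDR r6, [r4]: r6=M[100]=30
after OR r6, r6, #1: r6=30|1=31
after ADD r4, r4, #4: r4=100+4=104
after SUB r7, r7, #1: r7=11-1=10
CMP r7, #4  (cmp 10,4)
BGT loop: taken
after LDR r6, [r4]: r6=M[104]=7
after XOR r6, r6, #2: r6=7^2=5
after LDR r6, [r4]: r6=M[104]=7
after OR r6, r6, #1: r6=7|1=7
after ADD r4, r4, #4: r4=104+4=108
after SUB r7, r7, #1: r7=10-1=9
CMP r7, #4  (cmp 9,4)
BGT loop: taken
after LDR r6, [r4]: r6=M[108]=11
after XOR r6, r6, #2: r6=11^2=9
after LDR r6, [r4]: r6=M[108]=11
after OR r6, r6, #1: r6=11|1=11
after ADD r4, r4, #4: r4=108+4=112
after SUB r7, r7, #1: r7=9-1=8
CMP r7, #4  (cmp 8,4)
BGT loop: taken
after LDR r6, [r4]: r6=M[112]=3
after XOR r6, r6, #2: r6=3^2=1
after LDR r6, [r4]: r6=M[112]=3
after OR r6, r6, #1: r6=3|1=3
after ADD r4, r4, #4: r4=112+4=116
after SUB r7, r7, #1: r7=8-1=7
CMP r7, #4  (cmp 7,4)
BGT loop: taken
after LDR r6, [r4]: r6=M[116]=12
after XOR r6, r6, #2: r6=12^2=14
after LDR r6, [r4]: r6=M[116]=12
after OR r6, r6, #1: r6=12|1=13
after ADD r4, r4, #4: r4=116+4=120
after SUB r7, r7, #1: r7=7-1=6
CMP r7, #4  (cmp 6,4)
BGT loop: taken
after LDR r6, [r4]: r6=M[120]=29
after XOR r6, r6, #2: r6=29^2=31
after LDR r6, [r4]: r6=M[120]=29
after OR r6, r6, #1: r6=29|1=29
after ADD r4, r4, #4: r4=120+4=124
after SUB r7, r7, #1: r7=6-1=5
CMP r7, #4  (cmp 5,4)
BGT loop: taken
after LDR r6, [r4]: r6=M[124]=29
after XOR r6, r6, #2: r6=29^2=31
after LDR r6, [r4]: r6=M[124]=29
after OR r6, r6, #1: r6=29|1=29
after ADD r4, r4, #4: r4=124+4=128
after SUB r7, r7, #1: r7=5-1=4
CMP r7, #4  (cmp 4,4)
BGT loop: not taken
STR r6, [108] → M[108]=29
halt.
Total executed instructions: 61.

61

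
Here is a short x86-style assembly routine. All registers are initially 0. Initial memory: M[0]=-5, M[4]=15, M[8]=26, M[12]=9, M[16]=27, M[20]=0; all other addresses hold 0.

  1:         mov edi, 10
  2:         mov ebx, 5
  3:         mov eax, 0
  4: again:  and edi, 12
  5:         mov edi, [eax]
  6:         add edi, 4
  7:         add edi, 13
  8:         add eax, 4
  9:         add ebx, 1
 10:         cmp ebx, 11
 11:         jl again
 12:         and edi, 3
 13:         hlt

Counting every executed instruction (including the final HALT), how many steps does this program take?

53

mov edi, 10 → edi=10
mov ebx, 5 → ebx=5
mov eax, 0 → eax=0
and edi, 12 → edi=10&12=8
mov edi, [eax] → edi=M[0]=-5
add edi, 4 → edi=(-5)+4=-1
add edi, 13 → edi=(-1)+13=12
add eax, 4 → eax=0+4=4
add ebx, 1 → ebx=5+1=6
cmp ebx, 11  (cmp 6,11)
jl again: taken
and edi, 12 → edi=12&12=12
mov edi, [eax] → edi=M[4]=15
add edi, 4 → edi=15+4=19
add edi, 13 → edi=19+13=32
add eax, 4 → eax=4+4=8
add ebx, 1 → ebx=6+1=7
cmp ebx, 11  (cmp 7,11)
jl again: taken
and edi, 12 → edi=32&12=0
mov edi, [eax] → edi=M[8]=26
add edi, 4 → edi=26+4=30
add edi, 13 → edi=30+13=43
add eax, 4 → eax=8+4=12
add ebx, 1 → ebx=7+1=8
cmp ebx, 11  (cmp 8,11)
jl again: taken
and edi, 12 → edi=43&12=8
mov edi, [eax] → edi=M[12]=9
add edi, 4 → edi=9+4=13
add edi, 13 → edi=13+13=26
add eax, 4 → eax=12+4=16
add ebx, 1 → ebx=8+1=9
cmp ebx, 11  (cmp 9,11)
jl again: taken
and edi, 12 → edi=26&12=8
mov edi, [eax] → edi=M[16]=27
add edi, 4 → edi=27+4=31
add edi, 13 → edi=31+13=44
add eax, 4 → eax=16+4=20
add ebx, 1 → ebx=9+1=10
cmp ebx, 11  (cmp 10,11)
jl again: taken
and edi, 12 → edi=44&12=12
mov edi, [eax] → edi=M[20]=0
add edi, 4 → edi=0+4=4
add edi, 13 → edi=4+13=17
add eax, 4 → eax=20+4=24
add ebx, 1 → ebx=10+1=11
cmp ebx, 11  (cmp 11,11)
jl again: not taken
and edi, 3 → edi=17&3=1
halt.
Total executed instructions: 53.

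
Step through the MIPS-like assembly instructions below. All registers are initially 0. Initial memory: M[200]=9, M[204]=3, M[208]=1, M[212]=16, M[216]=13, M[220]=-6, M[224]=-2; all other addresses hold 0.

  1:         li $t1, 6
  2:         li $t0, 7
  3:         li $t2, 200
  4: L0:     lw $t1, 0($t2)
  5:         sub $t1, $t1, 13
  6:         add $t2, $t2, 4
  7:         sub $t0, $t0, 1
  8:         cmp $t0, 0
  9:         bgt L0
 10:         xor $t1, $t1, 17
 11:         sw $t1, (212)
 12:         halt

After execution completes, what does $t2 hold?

li $t1, 6 → $t1=6
li $t0, 7 → $t0=7
li $t2, 200 → $t2=200
lw $t1, 0($t2) → $t1=M[200]=9
sub $t1, $t1, 13 → $t1=9-13=-4
add $t2, $t2, 4 → $t2=200+4=204
sub $t0, $t0, 1 → $t0=7-1=6
cmp $t0, 0  (cmp 6,0)
bgt L0: taken
lw $t1, 0($t2) → $t1=M[204]=3
sub $t1, $t1, 13 → $t1=3-13=-10
add $t2, $t2, 4 → $t2=204+4=208
sub $t0, $t0, 1 → $t0=6-1=5
cmp $t0, 0  (cmp 5,0)
bgt L0: taken
lw $t1, 0($t2) → $t1=M[208]=1
sub $t1, $t1, 13 → $t1=1-13=-12
add $t2, $t2, 4 → $t2=208+4=212
sub $t0, $t0, 1 → $t0=5-1=4
cmp $t0, 0  (cmp 4,0)
bgt L0: taken
lw $t1, 0($t2) → $t1=M[212]=16
sub $t1, $t1, 13 → $t1=16-13=3
add $t2, $t2, 4 → $t2=212+4=216
sub $t0, $t0, 1 → $t0=4-1=3
cmp $t0, 0  (cmp 3,0)
bgt L0: taken
lw $t1, 0($t2) → $t1=M[216]=13
sub $t1, $t1, 13 → $t1=13-13=0
add $t2, $t2, 4 → $t2=216+4=220
sub $t0, $t0, 1 → $t0=3-1=2
cmp $t0, 0  (cmp 2,0)
bgt L0: taken
lw $t1, 0($t2) → $t1=M[220]=-6
sub $t1, $t1, 13 → $t1=(-6)-13=-19
add $t2, $t2, 4 → $t2=220+4=224
sub $t0, $t0, 1 → $t0=2-1=1
cmp $t0, 0  (cmp 1,0)
bgt L0: taken
lw $t1, 0($t2) → $t1=M[224]=-2
sub $t1, $t1, 13 → $t1=(-2)-13=-15
add $t2, $t2, 4 → $t2=224+4=228
sub $t0, $t0, 1 → $t0=1-1=0
cmp $t0, 0  (cmp 0,0)
bgt L0: not taken
xor $t1, $t1, 17 → $t1=(-15)^17=-32
sw $t1, (212) → M[212]=-32
halt.

228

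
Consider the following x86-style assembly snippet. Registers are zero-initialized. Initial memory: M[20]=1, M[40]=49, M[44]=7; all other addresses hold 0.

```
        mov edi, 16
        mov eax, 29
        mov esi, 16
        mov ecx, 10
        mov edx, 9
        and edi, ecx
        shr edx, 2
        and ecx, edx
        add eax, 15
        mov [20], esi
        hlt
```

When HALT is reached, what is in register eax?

44

edi=16
eax=29
esi=16
ecx=10
edx=9
edi=16&10=0
edx=9>>2=2
ecx=10&2=2
eax=29+15=44
mov [20], esi → M[20]=16
halt.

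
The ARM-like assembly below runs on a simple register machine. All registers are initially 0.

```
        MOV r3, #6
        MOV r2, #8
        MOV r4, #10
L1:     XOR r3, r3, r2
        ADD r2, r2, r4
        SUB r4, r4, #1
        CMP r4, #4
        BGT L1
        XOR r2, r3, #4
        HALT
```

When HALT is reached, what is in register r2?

58

after MOV r3, #6: r3=6
after MOV r2, #8: r2=8
after MOV r4, #10: r4=10
after XOR r3, r3, r2: r3=6^8=14
after ADD r2, r2, r4: r2=8+10=18
after SUB r4, r4, #1: r4=10-1=9
CMP r4, #4  (cmp 9,4)
BGT L1: taken
after XOR r3, r3, r2: r3=14^18=28
after ADD r2, r2, r4: r2=18+9=27
after SUB r4, r4, #1: r4=9-1=8
CMP r4, #4  (cmp 8,4)
BGT L1: taken
after XOR r3, r3, r2: r3=28^27=7
after ADD r2, r2, r4: r2=27+8=35
after SUB r4, r4, #1: r4=8-1=7
CMP r4, #4  (cmp 7,4)
BGT L1: taken
after XOR r3, r3, r2: r3=7^35=36
after ADD r2, r2, r4: r2=35+7=42
after SUB r4, r4, #1: r4=7-1=6
CMP r4, #4  (cmp 6,4)
BGT L1: taken
after XOR r3, r3, r2: r3=36^42=14
after ADD r2, r2, r4: r2=42+6=48
after SUB r4, r4, #1: r4=6-1=5
CMP r4, #4  (cmp 5,4)
BGT L1: taken
after XOR r3, r3, r2: r3=14^48=62
after ADD r2, r2, r4: r2=48+5=53
after SUB r4, r4, #1: r4=5-1=4
CMP r4, #4  (cmp 4,4)
BGT L1: not taken
after XOR r2, r3, #4: r2=62^4=58
halt.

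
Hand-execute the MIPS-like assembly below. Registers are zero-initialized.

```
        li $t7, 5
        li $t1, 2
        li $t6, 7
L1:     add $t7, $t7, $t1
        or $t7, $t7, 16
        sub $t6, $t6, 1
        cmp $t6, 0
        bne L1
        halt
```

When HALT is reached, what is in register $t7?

li $t7, 5 → $t7=5
li $t1, 2 → $t1=2
li $t6, 7 → $t6=7
add $t7, $t7, $t1 → $t7=5+2=7
or $t7, $t7, 16 → $t7=7|16=23
sub $t6, $t6, 1 → $t6=7-1=6
cmp $t6, 0  (cmp 6,0)
bne L1: taken
add $t7, $t7, $t1 → $t7=23+2=25
or $t7, $t7, 16 → $t7=25|16=25
sub $t6, $t6, 1 → $t6=6-1=5
cmp $t6, 0  (cmp 5,0)
bne L1: taken
add $t7, $t7, $t1 → $t7=25+2=27
or $t7, $t7, 16 → $t7=27|16=27
sub $t6, $t6, 1 → $t6=5-1=4
cmp $t6, 0  (cmp 4,0)
bne L1: taken
add $t7, $t7, $t1 → $t7=27+2=29
or $t7, $t7, 16 → $t7=29|16=29
sub $t6, $t6, 1 → $t6=4-1=3
cmp $t6, 0  (cmp 3,0)
bne L1: taken
add $t7, $t7, $t1 → $t7=29+2=31
or $t7, $t7, 16 → $t7=31|16=31
sub $t6, $t6, 1 → $t6=3-1=2
cmp $t6, 0  (cmp 2,0)
bne L1: taken
add $t7, $t7, $t1 → $t7=31+2=33
or $t7, $t7, 16 → $t7=33|16=49
sub $t6, $t6, 1 → $t6=2-1=1
cmp $t6, 0  (cmp 1,0)
bne L1: taken
add $t7, $t7, $t1 → $t7=49+2=51
or $t7, $t7, 16 → $t7=51|16=51
sub $t6, $t6, 1 → $t6=1-1=0
cmp $t6, 0  (cmp 0,0)
bne L1: not taken
halt.

51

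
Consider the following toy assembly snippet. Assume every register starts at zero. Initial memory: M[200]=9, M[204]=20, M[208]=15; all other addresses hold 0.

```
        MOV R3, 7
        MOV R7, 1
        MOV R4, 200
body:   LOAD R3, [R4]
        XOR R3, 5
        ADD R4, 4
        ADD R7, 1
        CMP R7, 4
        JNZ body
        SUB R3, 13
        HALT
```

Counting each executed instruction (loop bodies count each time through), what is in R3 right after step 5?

12

after MOV R3, 7: R3=7
after MOV R7, 1: R7=1
after MOV R4, 200: R4=200
after LOAD R3, [R4]: R3=M[200]=9
after XOR R3, 5: R3=9^5=12
After step 5: R3 = 12.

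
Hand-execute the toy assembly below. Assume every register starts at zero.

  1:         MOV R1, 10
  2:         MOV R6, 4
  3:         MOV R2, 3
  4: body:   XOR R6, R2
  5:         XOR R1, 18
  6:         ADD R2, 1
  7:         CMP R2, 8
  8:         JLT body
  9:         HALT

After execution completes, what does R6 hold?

7

R1=10
R6=4
R2=3
R6=4^3=7
R1=10^18=24
R2=3+1=4
CMP R2, 8  (cmp 4,8)
JLT body: taken
R6=7^4=3
R1=24^18=10
R2=4+1=5
CMP R2, 8  (cmp 5,8)
JLT body: taken
R6=3^5=6
R1=10^18=24
R2=5+1=6
CMP R2, 8  (cmp 6,8)
JLT body: taken
R6=6^6=0
R1=24^18=10
R2=6+1=7
CMP R2, 8  (cmp 7,8)
JLT body: taken
R6=0^7=7
R1=10^18=24
R2=7+1=8
CMP R2, 8  (cmp 8,8)
JLT body: not taken
halt.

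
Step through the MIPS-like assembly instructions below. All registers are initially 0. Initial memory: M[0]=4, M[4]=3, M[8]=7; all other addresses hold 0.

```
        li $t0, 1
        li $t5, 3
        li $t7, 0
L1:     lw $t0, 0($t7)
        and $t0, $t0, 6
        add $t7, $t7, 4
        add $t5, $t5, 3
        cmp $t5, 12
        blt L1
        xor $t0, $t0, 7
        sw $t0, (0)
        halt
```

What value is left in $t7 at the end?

12

li $t0, 1 → $t0=1
li $t5, 3 → $t5=3
li $t7, 0 → $t7=0
lw $t0, 0($t7) → $t0=M[0]=4
and $t0, $t0, 6 → $t0=4&6=4
add $t7, $t7, 4 → $t7=0+4=4
add $t5, $t5, 3 → $t5=3+3=6
cmp $t5, 12  (cmp 6,12)
blt L1: taken
lw $t0, 0($t7) → $t0=M[4]=3
and $t0, $t0, 6 → $t0=3&6=2
add $t7, $t7, 4 → $t7=4+4=8
add $t5, $t5, 3 → $t5=6+3=9
cmp $t5, 12  (cmp 9,12)
blt L1: taken
lw $t0, 0($t7) → $t0=M[8]=7
and $t0, $t0, 6 → $t0=7&6=6
add $t7, $t7, 4 → $t7=8+4=12
add $t5, $t5, 3 → $t5=9+3=12
cmp $t5, 12  (cmp 12,12)
blt L1: not taken
xor $t0, $t0, 7 → $t0=6^7=1
sw $t0, (0) → M[0]=1
halt.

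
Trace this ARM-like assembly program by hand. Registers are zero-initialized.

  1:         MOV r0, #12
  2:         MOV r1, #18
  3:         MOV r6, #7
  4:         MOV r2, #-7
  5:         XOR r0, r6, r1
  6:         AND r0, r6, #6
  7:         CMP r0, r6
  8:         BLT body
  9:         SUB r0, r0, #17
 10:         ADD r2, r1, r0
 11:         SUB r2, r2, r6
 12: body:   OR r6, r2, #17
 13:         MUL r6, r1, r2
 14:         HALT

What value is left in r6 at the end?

-126

MOV r0, #12 → r0=12
MOV r1, #18 → r1=18
MOV r6, #7 → r6=7
MOV r2, #-7 → r2=-7
XOR r0, r6, r1 → r0=7^18=21
AND r0, r6, #6 → r0=7&6=6
CMP r0, r6  (cmp 6,7)
BLT body: taken
OR r6, r2, #17 → r6=(-7)|17=-7
MUL r6, r1, r2 → r6=18*(-7)=-126
halt.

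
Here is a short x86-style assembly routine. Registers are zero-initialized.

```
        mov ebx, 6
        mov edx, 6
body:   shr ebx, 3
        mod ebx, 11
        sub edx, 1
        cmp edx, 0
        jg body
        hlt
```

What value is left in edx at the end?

ebx=6
edx=6
ebx=6>>3=0
ebx=0%11=0
edx=6-1=5
cmp edx, 0  (cmp 5,0)
jg body: taken
ebx=0>>3=0
ebx=0%11=0
edx=5-1=4
cmp edx, 0  (cmp 4,0)
jg body: taken
ebx=0>>3=0
ebx=0%11=0
edx=4-1=3
cmp edx, 0  (cmp 3,0)
jg body: taken
ebx=0>>3=0
ebx=0%11=0
edx=3-1=2
cmp edx, 0  (cmp 2,0)
jg body: taken
ebx=0>>3=0
ebx=0%11=0
edx=2-1=1
cmp edx, 0  (cmp 1,0)
jg body: taken
ebx=0>>3=0
ebx=0%11=0
edx=1-1=0
cmp edx, 0  (cmp 0,0)
jg body: not taken
halt.

0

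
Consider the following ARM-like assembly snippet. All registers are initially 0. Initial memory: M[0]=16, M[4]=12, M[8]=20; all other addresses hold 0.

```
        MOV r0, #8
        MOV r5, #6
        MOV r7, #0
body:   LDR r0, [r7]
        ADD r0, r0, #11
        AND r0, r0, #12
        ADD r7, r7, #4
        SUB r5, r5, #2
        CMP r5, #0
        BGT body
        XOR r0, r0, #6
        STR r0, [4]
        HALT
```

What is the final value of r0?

10

r0=8
r5=6
r7=0
r0=M[0]=16
r0=16+11=27
r0=27&12=8
r7=0+4=4
r5=6-2=4
CMP r5, #0  (cmp 4,0)
BGT body: taken
r0=M[4]=12
r0=12+11=23
r0=23&12=4
r7=4+4=8
r5=4-2=2
CMP r5, #0  (cmp 2,0)
BGT body: taken
r0=M[8]=20
r0=20+11=31
r0=31&12=12
r7=8+4=12
r5=2-2=0
CMP r5, #0  (cmp 0,0)
BGT body: not taken
r0=12^6=10
STR r0, [4] → M[4]=10
halt.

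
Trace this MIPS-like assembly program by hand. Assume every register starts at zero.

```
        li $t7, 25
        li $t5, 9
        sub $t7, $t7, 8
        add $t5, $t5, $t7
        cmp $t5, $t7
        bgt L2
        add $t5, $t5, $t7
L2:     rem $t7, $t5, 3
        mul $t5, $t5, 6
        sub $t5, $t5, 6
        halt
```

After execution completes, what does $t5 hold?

after li $t7, 25: $t7=25
after li $t5, 9: $t5=9
after sub $t7, $t7, 8: $t7=25-8=17
after add $t5, $t5, $t7: $t5=9+17=26
cmp $t5, $t7  (cmp 26,17)
bgt L2: taken
after rem $t7, $t5, 3: $t7=26%3=2
after mul $t5, $t5, 6: $t5=26*6=156
after sub $t5, $t5, 6: $t5=156-6=150
halt.

150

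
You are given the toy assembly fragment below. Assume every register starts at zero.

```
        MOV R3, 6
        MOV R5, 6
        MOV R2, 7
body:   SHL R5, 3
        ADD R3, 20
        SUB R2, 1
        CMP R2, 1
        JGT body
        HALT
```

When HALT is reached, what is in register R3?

after MOV R3, 6: R3=6
after MOV R5, 6: R5=6
after MOV R2, 7: R2=7
after SHL R5, 3: R5=6<<3=48
after ADD R3, 20: R3=6+20=26
after SUB R2, 1: R2=7-1=6
CMP R2, 1  (cmp 6,1)
JGT body: taken
after SHL R5, 3: R5=48<<3=384
after ADD R3, 20: R3=26+20=46
after SUB R2, 1: R2=6-1=5
CMP R2, 1  (cmp 5,1)
JGT body: taken
after SHL R5, 3: R5=384<<3=3072
after ADD R3, 20: R3=46+20=66
after SUB R2, 1: R2=5-1=4
CMP R2, 1  (cmp 4,1)
JGT body: taken
after SHL R5, 3: R5=3072<<3=24576
after ADD R3, 20: R3=66+20=86
after SUB R2, 1: R2=4-1=3
CMP R2, 1  (cmp 3,1)
JGT body: taken
after SHL R5, 3: R5=24576<<3=196608
after ADD R3, 20: R3=86+20=106
after SUB R2, 1: R2=3-1=2
CMP R2, 1  (cmp 2,1)
JGT body: taken
after SHL R5, 3: R5=196608<<3=1572864
after ADD R3, 20: R3=106+20=126
after SUB R2, 1: R2=2-1=1
CMP R2, 1  (cmp 1,1)
JGT body: not taken
halt.

126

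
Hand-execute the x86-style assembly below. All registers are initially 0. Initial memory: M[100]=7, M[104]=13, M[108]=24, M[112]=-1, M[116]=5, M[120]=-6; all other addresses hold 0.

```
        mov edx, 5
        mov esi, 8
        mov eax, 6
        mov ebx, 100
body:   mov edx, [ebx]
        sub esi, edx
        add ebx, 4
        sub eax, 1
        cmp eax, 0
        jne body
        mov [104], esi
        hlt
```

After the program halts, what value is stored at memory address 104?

-34

edx=5
esi=8
eax=6
ebx=100
edx=M[100]=7
esi=8-7=1
ebx=100+4=104
eax=6-1=5
cmp eax, 0  (cmp 5,0)
jne body: taken
edx=M[104]=13
esi=1-13=-12
ebx=104+4=108
eax=5-1=4
cmp eax, 0  (cmp 4,0)
jne body: taken
edx=M[108]=24
esi=(-12)-24=-36
ebx=108+4=112
eax=4-1=3
cmp eax, 0  (cmp 3,0)
jne body: taken
edx=M[112]=-1
esi=(-36)-(-1)=-35
ebx=112+4=116
eax=3-1=2
cmp eax, 0  (cmp 2,0)
jne body: taken
edx=M[116]=5
esi=(-35)-5=-40
ebx=116+4=120
eax=2-1=1
cmp eax, 0  (cmp 1,0)
jne body: taken
edx=M[120]=-6
esi=(-40)-(-6)=-34
ebx=120+4=124
eax=1-1=0
cmp eax, 0  (cmp 0,0)
jne body: not taken
mov [104], esi → M[104]=-34
halt.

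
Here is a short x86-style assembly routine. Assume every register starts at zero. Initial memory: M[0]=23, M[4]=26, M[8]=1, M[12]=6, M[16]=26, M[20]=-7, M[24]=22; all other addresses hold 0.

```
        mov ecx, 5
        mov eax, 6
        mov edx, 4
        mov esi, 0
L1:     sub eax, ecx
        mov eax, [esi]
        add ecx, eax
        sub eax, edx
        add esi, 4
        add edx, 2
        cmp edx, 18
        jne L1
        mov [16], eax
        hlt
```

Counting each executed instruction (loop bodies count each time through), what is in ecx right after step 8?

mov ecx, 5 → ecx=5
mov eax, 6 → eax=6
mov edx, 4 → edx=4
mov esi, 0 → esi=0
sub eax, ecx → eax=6-5=1
mov eax, [esi] → eax=M[0]=23
add ecx, eax → ecx=5+23=28
sub eax, edx → eax=23-4=19
After step 8: ecx = 28.

28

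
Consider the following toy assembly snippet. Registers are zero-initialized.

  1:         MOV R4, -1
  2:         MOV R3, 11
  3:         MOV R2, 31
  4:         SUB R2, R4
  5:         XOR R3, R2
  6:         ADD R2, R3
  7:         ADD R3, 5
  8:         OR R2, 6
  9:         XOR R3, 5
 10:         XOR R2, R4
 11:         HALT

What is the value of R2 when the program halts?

-80

after MOV R4, -1: R4=-1
after MOV R3, 11: R3=11
after MOV R2, 31: R2=31
after SUB R2, R4: R2=31-(-1)=32
after XOR R3, R2: R3=11^32=43
after ADD R2, R3: R2=32+43=75
after ADD R3, 5: R3=43+5=48
after OR R2, 6: R2=75|6=79
after XOR R3, 5: R3=48^5=53
after XOR R2, R4: R2=79^(-1)=-80
halt.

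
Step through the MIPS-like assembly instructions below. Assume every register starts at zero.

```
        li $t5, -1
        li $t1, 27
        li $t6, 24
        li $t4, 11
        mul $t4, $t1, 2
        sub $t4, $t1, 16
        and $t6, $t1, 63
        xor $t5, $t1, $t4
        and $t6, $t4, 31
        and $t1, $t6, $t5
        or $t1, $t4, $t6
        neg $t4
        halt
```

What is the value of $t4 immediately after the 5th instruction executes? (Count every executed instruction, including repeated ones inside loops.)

54

li $t5, -1 → $t5=-1
li $t1, 27 → $t1=27
li $t6, 24 → $t6=24
li $t4, 11 → $t4=11
mul $t4, $t1, 2 → $t4=27*2=54
After step 5: $t4 = 54.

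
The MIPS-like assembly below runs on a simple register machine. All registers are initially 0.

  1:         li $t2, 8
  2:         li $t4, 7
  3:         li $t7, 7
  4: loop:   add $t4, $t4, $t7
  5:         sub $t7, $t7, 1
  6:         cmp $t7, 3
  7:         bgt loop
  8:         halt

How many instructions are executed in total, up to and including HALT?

20

$t2=8
$t4=7
$t7=7
$t4=7+7=14
$t7=7-1=6
cmp $t7, 3  (cmp 6,3)
bgt loop: taken
$t4=14+6=20
$t7=6-1=5
cmp $t7, 3  (cmp 5,3)
bgt loop: taken
$t4=20+5=25
$t7=5-1=4
cmp $t7, 3  (cmp 4,3)
bgt loop: taken
$t4=25+4=29
$t7=4-1=3
cmp $t7, 3  (cmp 3,3)
bgt loop: not taken
halt.
Total executed instructions: 20.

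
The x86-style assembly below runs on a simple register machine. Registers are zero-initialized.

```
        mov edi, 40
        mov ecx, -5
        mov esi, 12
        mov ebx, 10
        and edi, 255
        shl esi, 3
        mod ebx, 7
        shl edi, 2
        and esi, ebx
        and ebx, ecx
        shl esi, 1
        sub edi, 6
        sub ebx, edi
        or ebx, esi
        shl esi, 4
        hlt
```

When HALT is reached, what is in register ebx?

-151

edi=40
ecx=-5
esi=12
ebx=10
edi=40&255=40
esi=12<<3=96
ebx=10%7=3
edi=40<<2=160
esi=96&3=0
ebx=3&(-5)=3
esi=0<<1=0
edi=160-6=154
ebx=3-154=-151
ebx=(-151)|0=-151
esi=0<<4=0
halt.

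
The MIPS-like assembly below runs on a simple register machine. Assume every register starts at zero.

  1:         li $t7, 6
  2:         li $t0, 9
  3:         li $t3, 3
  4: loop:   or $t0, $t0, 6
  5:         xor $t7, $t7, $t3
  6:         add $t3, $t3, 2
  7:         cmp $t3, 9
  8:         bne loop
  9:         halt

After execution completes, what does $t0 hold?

15

after li $t7, 6: $t7=6
after li $t0, 9: $t0=9
after li $t3, 3: $t3=3
after or $t0, $t0, 6: $t0=9|6=15
after xor $t7, $t7, $t3: $t7=6^3=5
after add $t3, $t3, 2: $t3=3+2=5
cmp $t3, 9  (cmp 5,9)
bne loop: taken
after or $t0, $t0, 6: $t0=15|6=15
after xor $t7, $t7, $t3: $t7=5^5=0
after add $t3, $t3, 2: $t3=5+2=7
cmp $t3, 9  (cmp 7,9)
bne loop: taken
after or $t0, $t0, 6: $t0=15|6=15
after xor $t7, $t7, $t3: $t7=0^7=7
after add $t3, $t3, 2: $t3=7+2=9
cmp $t3, 9  (cmp 9,9)
bne loop: not taken
halt.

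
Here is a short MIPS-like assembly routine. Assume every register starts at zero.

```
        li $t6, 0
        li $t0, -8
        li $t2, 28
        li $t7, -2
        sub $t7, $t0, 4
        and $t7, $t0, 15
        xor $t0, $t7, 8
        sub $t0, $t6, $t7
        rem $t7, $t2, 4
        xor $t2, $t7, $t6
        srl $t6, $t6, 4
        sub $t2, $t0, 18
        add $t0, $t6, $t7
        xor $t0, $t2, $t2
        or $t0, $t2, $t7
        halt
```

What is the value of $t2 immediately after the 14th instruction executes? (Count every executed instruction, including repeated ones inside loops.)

after li $t6, 0: $t6=0
after li $t0, -8: $t0=-8
after li $t2, 28: $t2=28
after li $t7, -2: $t7=-2
after sub $t7, $t0, 4: $t7=(-8)-4=-12
after and $t7, $t0, 15: $t7=(-8)&15=8
after xor $t0, $t7, 8: $t0=8^8=0
after sub $t0, $t6, $t7: $t0=0-8=-8
after rem $t7, $t2, 4: $t7=28%4=0
after xor $t2, $t7, $t6: $t2=0^0=0
after srl $t6, $t6, 4: $t6=0>>4=0
after sub $t2, $t0, 18: $t2=(-8)-18=-26
after add $t0, $t6, $t7: $t0=0+0=0
after xor $t0, $t2, $t2: $t0=(-26)^(-26)=0
After step 14: $t2 = -26.

-26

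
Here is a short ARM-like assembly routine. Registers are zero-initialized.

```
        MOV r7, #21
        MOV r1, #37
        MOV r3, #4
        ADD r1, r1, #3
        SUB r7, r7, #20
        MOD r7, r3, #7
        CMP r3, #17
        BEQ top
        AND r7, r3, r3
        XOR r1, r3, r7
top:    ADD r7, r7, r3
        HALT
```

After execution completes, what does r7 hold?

8

after MOV r7, #21: r7=21
after MOV r1, #37: r1=37
after MOV r3, #4: r3=4
after ADD r1, r1, #3: r1=37+3=40
after SUB r7, r7, #20: r7=21-20=1
after MOD r7, r3, #7: r7=4%7=4
CMP r3, #17  (cmp 4,17)
BEQ top: not taken
after AND r7, r3, r3: r7=4&4=4
after XOR r1, r3, r7: r1=4^4=0
after ADD r7, r7, r3: r7=4+4=8
halt.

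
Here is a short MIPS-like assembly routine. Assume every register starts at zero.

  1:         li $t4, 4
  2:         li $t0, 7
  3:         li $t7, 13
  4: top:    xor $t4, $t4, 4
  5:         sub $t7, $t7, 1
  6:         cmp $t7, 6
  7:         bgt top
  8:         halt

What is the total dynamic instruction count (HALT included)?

li $t4, 4 → $t4=4
li $t0, 7 → $t0=7
li $t7, 13 → $t7=13
xor $t4, $t4, 4 → $t4=4^4=0
sub $t7, $t7, 1 → $t7=13-1=12
cmp $t7, 6  (cmp 12,6)
bgt top: taken
xor $t4, $t4, 4 → $t4=0^4=4
sub $t7, $t7, 1 → $t7=12-1=11
cmp $t7, 6  (cmp 11,6)
bgt top: taken
xor $t4, $t4, 4 → $t4=4^4=0
sub $t7, $t7, 1 → $t7=11-1=10
cmp $t7, 6  (cmp 10,6)
bgt top: taken
xor $t4, $t4, 4 → $t4=0^4=4
sub $t7, $t7, 1 → $t7=10-1=9
cmp $t7, 6  (cmp 9,6)
bgt top: taken
xor $t4, $t4, 4 → $t4=4^4=0
sub $t7, $t7, 1 → $t7=9-1=8
cmp $t7, 6  (cmp 8,6)
bgt top: taken
xor $t4, $t4, 4 → $t4=0^4=4
sub $t7, $t7, 1 → $t7=8-1=7
cmp $t7, 6  (cmp 7,6)
bgt top: taken
xor $t4, $t4, 4 → $t4=4^4=0
sub $t7, $t7, 1 → $t7=7-1=6
cmp $t7, 6  (cmp 6,6)
bgt top: not taken
halt.
Total executed instructions: 32.

32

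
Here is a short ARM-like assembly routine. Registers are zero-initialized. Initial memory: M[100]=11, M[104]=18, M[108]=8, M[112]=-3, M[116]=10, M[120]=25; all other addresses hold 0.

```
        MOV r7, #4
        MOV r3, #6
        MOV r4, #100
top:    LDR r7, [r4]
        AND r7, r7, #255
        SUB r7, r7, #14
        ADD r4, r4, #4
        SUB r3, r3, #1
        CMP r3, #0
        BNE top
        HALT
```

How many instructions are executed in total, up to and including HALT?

r7=4
r3=6
r4=100
r7=M[100]=11
r7=11&255=11
r7=11-14=-3
r4=100+4=104
r3=6-1=5
CMP r3, #0  (cmp 5,0)
BNE top: taken
r7=M[104]=18
r7=18&255=18
r7=18-14=4
r4=104+4=108
r3=5-1=4
CMP r3, #0  (cmp 4,0)
BNE top: taken
r7=M[108]=8
r7=8&255=8
r7=8-14=-6
r4=108+4=112
r3=4-1=3
CMP r3, #0  (cmp 3,0)
BNE top: taken
r7=M[112]=-3
r7=(-3)&255=253
r7=253-14=239
r4=112+4=116
r3=3-1=2
CMP r3, #0  (cmp 2,0)
BNE top: taken
r7=M[116]=10
r7=10&255=10
r7=10-14=-4
r4=116+4=120
r3=2-1=1
CMP r3, #0  (cmp 1,0)
BNE top: taken
r7=M[120]=25
r7=25&255=25
r7=25-14=11
r4=120+4=124
r3=1-1=0
CMP r3, #0  (cmp 0,0)
BNE top: not taken
halt.
Total executed instructions: 46.

46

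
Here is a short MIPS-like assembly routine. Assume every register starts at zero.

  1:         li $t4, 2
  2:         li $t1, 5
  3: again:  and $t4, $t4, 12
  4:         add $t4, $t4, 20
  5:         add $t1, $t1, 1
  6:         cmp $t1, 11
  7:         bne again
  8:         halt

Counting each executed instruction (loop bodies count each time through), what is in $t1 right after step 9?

6

li $t4, 2 → $t4=2
li $t1, 5 → $t1=5
and $t4, $t4, 12 → $t4=2&12=0
add $t4, $t4, 20 → $t4=0+20=20
add $t1, $t1, 1 → $t1=5+1=6
cmp $t1, 11  (cmp 6,11)
bne again: taken
and $t4, $t4, 12 → $t4=20&12=4
add $t4, $t4, 20 → $t4=4+20=24
After step 9: $t1 = 6.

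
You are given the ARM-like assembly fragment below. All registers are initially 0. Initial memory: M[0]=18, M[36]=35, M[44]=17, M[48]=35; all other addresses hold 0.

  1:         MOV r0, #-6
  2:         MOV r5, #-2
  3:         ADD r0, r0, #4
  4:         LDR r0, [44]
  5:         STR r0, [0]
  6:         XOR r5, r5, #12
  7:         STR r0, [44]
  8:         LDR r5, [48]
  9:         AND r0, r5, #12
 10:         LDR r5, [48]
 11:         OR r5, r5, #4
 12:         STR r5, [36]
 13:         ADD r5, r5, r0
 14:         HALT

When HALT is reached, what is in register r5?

after MOV r0, #-6: r0=-6
after MOV r5, #-2: r5=-2
after ADD r0, r0, #4: r0=(-6)+4=-2
after LDR r0, [44]: r0=M[44]=17
STR r0, [0] → M[0]=17
after XOR r5, r5, #12: r5=(-2)^12=-14
STR r0, [44] → M[44]=17
after LDR r5, [48]: r5=M[48]=35
after AND r0, r5, #12: r0=35&12=0
after LDR r5, [48]: r5=M[48]=35
after OR r5, r5, #4: r5=35|4=39
STR r5, [36] → M[36]=39
after ADD r5, r5, r0: r5=39+0=39
halt.

39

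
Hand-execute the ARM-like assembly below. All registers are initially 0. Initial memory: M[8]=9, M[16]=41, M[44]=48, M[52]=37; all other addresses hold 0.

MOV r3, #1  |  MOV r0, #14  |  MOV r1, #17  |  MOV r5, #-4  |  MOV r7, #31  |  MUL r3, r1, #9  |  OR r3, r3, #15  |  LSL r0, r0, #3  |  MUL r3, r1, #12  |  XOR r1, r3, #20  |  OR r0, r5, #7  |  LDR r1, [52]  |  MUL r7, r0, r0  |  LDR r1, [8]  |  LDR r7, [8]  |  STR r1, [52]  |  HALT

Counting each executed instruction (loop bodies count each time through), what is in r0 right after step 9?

r3=1
r0=14
r1=17
r5=-4
r7=31
r3=17*9=153
r3=153|15=159
r0=14<<3=112
r3=17*12=204
After step 9: r0 = 112.

112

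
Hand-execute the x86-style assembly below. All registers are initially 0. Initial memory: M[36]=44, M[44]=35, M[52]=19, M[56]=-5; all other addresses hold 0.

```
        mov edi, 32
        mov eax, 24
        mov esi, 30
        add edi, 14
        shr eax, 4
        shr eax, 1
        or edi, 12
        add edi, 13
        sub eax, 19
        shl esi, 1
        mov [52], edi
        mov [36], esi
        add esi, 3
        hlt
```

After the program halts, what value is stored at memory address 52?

after mov edi, 32: edi=32
after mov eax, 24: eax=24
after mov esi, 30: esi=30
after add edi, 14: edi=32+14=46
after shr eax, 4: eax=24>>4=1
after shr eax, 1: eax=1>>1=0
after or edi, 12: edi=46|12=46
after add edi, 13: edi=46+13=59
after sub eax, 19: eax=0-19=-19
after shl esi, 1: esi=30<<1=60
mov [52], edi → M[52]=59
mov [36], esi → M[36]=60
after add esi, 3: esi=60+3=63
halt.

59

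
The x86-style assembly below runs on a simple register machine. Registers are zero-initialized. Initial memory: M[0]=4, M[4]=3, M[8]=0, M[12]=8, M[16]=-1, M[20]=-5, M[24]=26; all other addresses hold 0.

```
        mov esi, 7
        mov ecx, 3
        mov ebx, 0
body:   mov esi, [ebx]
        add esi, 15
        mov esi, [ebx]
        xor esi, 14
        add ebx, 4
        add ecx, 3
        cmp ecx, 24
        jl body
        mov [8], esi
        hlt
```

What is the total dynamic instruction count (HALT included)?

esi=7
ecx=3
ebx=0
esi=M[0]=4
esi=4+15=19
esi=M[0]=4
esi=4^14=10
ebx=0+4=4
ecx=3+3=6
cmp ecx, 24  (cmp 6,24)
jl body: taken
esi=M[4]=3
esi=3+15=18
esi=M[4]=3
esi=3^14=13
ebx=4+4=8
ecx=6+3=9
cmp ecx, 24  (cmp 9,24)
jl body: taken
esi=M[8]=0
esi=0+15=15
esi=M[8]=0
esi=0^14=14
ebx=8+4=12
ecx=9+3=12
cmp ecx, 24  (cmp 12,24)
jl body: taken
esi=M[12]=8
esi=8+15=23
esi=M[12]=8
esi=8^14=6
ebx=12+4=16
ecx=12+3=15
cmp ecx, 24  (cmp 15,24)
jl body: taken
esi=M[16]=-1
esi=(-1)+15=14
esi=M[16]=-1
esi=(-1)^14=-15
ebx=16+4=20
ecx=15+3=18
cmp ecx, 24  (cmp 18,24)
jl body: taken
esi=M[20]=-5
esi=(-5)+15=10
esi=M[20]=-5
esi=(-5)^14=-11
ebx=20+4=24
ecx=18+3=21
cmp ecx, 24  (cmp 21,24)
jl body: taken
esi=M[24]=26
esi=26+15=41
esi=M[24]=26
esi=26^14=20
ebx=24+4=28
ecx=21+3=24
cmp ecx, 24  (cmp 24,24)
jl body: not taken
mov [8], esi → M[8]=20
halt.
Total executed instructions: 61.

61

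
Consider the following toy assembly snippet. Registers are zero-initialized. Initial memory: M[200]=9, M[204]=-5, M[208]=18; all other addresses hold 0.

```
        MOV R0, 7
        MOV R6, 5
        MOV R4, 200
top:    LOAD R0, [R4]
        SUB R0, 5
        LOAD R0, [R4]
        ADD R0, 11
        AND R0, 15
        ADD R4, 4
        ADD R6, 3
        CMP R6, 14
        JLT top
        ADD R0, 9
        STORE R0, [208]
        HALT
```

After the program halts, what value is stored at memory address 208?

22

MOV R0, 7 → R0=7
MOV R6, 5 → R6=5
MOV R4, 200 → R4=200
LOAD R0, [R4] → R0=M[200]=9
SUB R0, 5 → R0=9-5=4
LOAD R0, [R4] → R0=M[200]=9
ADD R0, 11 → R0=9+11=20
AND R0, 15 → R0=20&15=4
ADD R4, 4 → R4=200+4=204
ADD R6, 3 → R6=5+3=8
CMP R6, 14  (cmp 8,14)
JLT top: taken
LOAD R0, [R4] → R0=M[204]=-5
SUB R0, 5 → R0=(-5)-5=-10
LOAD R0, [R4] → R0=M[204]=-5
ADD R0, 11 → R0=(-5)+11=6
AND R0, 15 → R0=6&15=6
ADD R4, 4 → R4=204+4=208
ADD R6, 3 → R6=8+3=11
CMP R6, 14  (cmp 11,14)
JLT top: taken
LOAD R0, [R4] → R0=M[208]=18
SUB R0, 5 → R0=18-5=13
LOAD R0, [R4] → R0=M[208]=18
ADD R0, 11 → R0=18+11=29
AND R0, 15 → R0=29&15=13
ADD R4, 4 → R4=208+4=212
ADD R6, 3 → R6=11+3=14
CMP R6, 14  (cmp 14,14)
JLT top: not taken
ADD R0, 9 → R0=13+9=22
STORE R0, [208] → M[208]=22
halt.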